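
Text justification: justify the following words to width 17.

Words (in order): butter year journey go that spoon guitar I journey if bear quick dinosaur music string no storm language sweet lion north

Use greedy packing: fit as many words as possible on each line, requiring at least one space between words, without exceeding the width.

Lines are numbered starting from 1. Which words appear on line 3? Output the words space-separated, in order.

Line 1: ['butter', 'year'] (min_width=11, slack=6)
Line 2: ['journey', 'go', 'that'] (min_width=15, slack=2)
Line 3: ['spoon', 'guitar', 'I'] (min_width=14, slack=3)
Line 4: ['journey', 'if', 'bear'] (min_width=15, slack=2)
Line 5: ['quick', 'dinosaur'] (min_width=14, slack=3)
Line 6: ['music', 'string', 'no'] (min_width=15, slack=2)
Line 7: ['storm', 'language'] (min_width=14, slack=3)
Line 8: ['sweet', 'lion', 'north'] (min_width=16, slack=1)

Answer: spoon guitar I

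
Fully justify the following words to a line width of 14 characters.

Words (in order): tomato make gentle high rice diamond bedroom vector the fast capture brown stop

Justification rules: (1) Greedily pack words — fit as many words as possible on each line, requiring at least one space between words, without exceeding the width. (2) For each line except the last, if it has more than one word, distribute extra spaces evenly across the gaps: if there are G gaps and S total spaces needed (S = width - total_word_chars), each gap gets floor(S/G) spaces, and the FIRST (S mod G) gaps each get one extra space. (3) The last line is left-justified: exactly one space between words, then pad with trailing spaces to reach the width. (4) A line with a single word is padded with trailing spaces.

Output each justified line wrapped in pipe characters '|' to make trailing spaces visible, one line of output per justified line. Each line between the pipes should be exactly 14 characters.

Answer: |tomato    make|
|gentle    high|
|rice   diamond|
|bedroom vector|
|the       fast|
|capture  brown|
|stop          |

Derivation:
Line 1: ['tomato', 'make'] (min_width=11, slack=3)
Line 2: ['gentle', 'high'] (min_width=11, slack=3)
Line 3: ['rice', 'diamond'] (min_width=12, slack=2)
Line 4: ['bedroom', 'vector'] (min_width=14, slack=0)
Line 5: ['the', 'fast'] (min_width=8, slack=6)
Line 6: ['capture', 'brown'] (min_width=13, slack=1)
Line 7: ['stop'] (min_width=4, slack=10)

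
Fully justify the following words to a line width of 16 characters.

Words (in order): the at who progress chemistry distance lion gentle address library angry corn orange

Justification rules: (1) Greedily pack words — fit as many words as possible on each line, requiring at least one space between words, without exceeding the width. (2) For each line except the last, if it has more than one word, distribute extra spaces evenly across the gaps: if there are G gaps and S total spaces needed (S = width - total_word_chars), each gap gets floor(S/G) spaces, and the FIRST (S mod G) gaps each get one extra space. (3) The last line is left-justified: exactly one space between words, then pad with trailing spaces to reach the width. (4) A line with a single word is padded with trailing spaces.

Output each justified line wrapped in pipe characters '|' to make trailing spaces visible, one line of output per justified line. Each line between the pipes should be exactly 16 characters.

Line 1: ['the', 'at', 'who'] (min_width=10, slack=6)
Line 2: ['progress'] (min_width=8, slack=8)
Line 3: ['chemistry'] (min_width=9, slack=7)
Line 4: ['distance', 'lion'] (min_width=13, slack=3)
Line 5: ['gentle', 'address'] (min_width=14, slack=2)
Line 6: ['library', 'angry'] (min_width=13, slack=3)
Line 7: ['corn', 'orange'] (min_width=11, slack=5)

Answer: |the    at    who|
|progress        |
|chemistry       |
|distance    lion|
|gentle   address|
|library    angry|
|corn orange     |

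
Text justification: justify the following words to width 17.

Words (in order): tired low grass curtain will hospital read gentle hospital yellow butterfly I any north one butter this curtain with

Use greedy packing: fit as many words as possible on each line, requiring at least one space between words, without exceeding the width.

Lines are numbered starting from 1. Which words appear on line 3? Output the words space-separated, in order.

Line 1: ['tired', 'low', 'grass'] (min_width=15, slack=2)
Line 2: ['curtain', 'will'] (min_width=12, slack=5)
Line 3: ['hospital', 'read'] (min_width=13, slack=4)
Line 4: ['gentle', 'hospital'] (min_width=15, slack=2)
Line 5: ['yellow', 'butterfly'] (min_width=16, slack=1)
Line 6: ['I', 'any', 'north', 'one'] (min_width=15, slack=2)
Line 7: ['butter', 'this'] (min_width=11, slack=6)
Line 8: ['curtain', 'with'] (min_width=12, slack=5)

Answer: hospital read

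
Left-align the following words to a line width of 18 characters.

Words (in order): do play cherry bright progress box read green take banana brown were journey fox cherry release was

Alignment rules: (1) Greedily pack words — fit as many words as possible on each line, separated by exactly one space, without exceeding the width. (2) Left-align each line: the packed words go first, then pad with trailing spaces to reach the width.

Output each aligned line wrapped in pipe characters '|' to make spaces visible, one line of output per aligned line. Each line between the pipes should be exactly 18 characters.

Answer: |do play cherry    |
|bright progress   |
|box read green    |
|take banana brown |
|were journey fox  |
|cherry release was|

Derivation:
Line 1: ['do', 'play', 'cherry'] (min_width=14, slack=4)
Line 2: ['bright', 'progress'] (min_width=15, slack=3)
Line 3: ['box', 'read', 'green'] (min_width=14, slack=4)
Line 4: ['take', 'banana', 'brown'] (min_width=17, slack=1)
Line 5: ['were', 'journey', 'fox'] (min_width=16, slack=2)
Line 6: ['cherry', 'release', 'was'] (min_width=18, slack=0)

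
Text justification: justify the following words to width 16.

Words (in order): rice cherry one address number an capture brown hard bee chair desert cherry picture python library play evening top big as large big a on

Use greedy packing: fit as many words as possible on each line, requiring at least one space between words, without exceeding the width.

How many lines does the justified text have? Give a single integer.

Answer: 10

Derivation:
Line 1: ['rice', 'cherry', 'one'] (min_width=15, slack=1)
Line 2: ['address', 'number'] (min_width=14, slack=2)
Line 3: ['an', 'capture', 'brown'] (min_width=16, slack=0)
Line 4: ['hard', 'bee', 'chair'] (min_width=14, slack=2)
Line 5: ['desert', 'cherry'] (min_width=13, slack=3)
Line 6: ['picture', 'python'] (min_width=14, slack=2)
Line 7: ['library', 'play'] (min_width=12, slack=4)
Line 8: ['evening', 'top', 'big'] (min_width=15, slack=1)
Line 9: ['as', 'large', 'big', 'a'] (min_width=14, slack=2)
Line 10: ['on'] (min_width=2, slack=14)
Total lines: 10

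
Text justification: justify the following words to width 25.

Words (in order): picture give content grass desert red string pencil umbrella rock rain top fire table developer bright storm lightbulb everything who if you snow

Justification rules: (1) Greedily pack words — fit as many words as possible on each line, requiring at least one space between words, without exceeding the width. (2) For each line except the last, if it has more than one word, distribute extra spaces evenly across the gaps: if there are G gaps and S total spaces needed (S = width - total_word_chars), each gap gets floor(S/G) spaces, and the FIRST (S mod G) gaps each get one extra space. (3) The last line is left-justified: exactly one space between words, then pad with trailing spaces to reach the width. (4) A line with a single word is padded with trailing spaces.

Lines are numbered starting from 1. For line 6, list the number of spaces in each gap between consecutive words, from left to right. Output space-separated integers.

Answer: 3 2 2

Derivation:
Line 1: ['picture', 'give', 'content'] (min_width=20, slack=5)
Line 2: ['grass', 'desert', 'red', 'string'] (min_width=23, slack=2)
Line 3: ['pencil', 'umbrella', 'rock', 'rain'] (min_width=25, slack=0)
Line 4: ['top', 'fire', 'table', 'developer'] (min_width=24, slack=1)
Line 5: ['bright', 'storm', 'lightbulb'] (min_width=22, slack=3)
Line 6: ['everything', 'who', 'if', 'you'] (min_width=21, slack=4)
Line 7: ['snow'] (min_width=4, slack=21)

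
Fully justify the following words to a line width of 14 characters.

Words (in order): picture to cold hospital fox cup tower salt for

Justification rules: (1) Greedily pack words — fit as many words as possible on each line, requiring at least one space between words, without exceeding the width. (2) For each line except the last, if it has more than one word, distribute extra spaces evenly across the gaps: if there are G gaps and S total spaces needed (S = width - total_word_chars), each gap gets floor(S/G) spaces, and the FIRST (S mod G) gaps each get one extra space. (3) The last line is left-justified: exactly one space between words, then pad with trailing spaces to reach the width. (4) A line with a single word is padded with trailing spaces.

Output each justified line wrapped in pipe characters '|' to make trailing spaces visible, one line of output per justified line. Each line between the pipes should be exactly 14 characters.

Line 1: ['picture', 'to'] (min_width=10, slack=4)
Line 2: ['cold', 'hospital'] (min_width=13, slack=1)
Line 3: ['fox', 'cup', 'tower'] (min_width=13, slack=1)
Line 4: ['salt', 'for'] (min_width=8, slack=6)

Answer: |picture     to|
|cold  hospital|
|fox  cup tower|
|salt for      |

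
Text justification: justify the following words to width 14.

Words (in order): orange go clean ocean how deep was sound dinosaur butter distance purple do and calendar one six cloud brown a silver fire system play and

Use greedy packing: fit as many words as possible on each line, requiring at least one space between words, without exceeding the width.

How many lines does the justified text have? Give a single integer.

Answer: 12

Derivation:
Line 1: ['orange', 'go'] (min_width=9, slack=5)
Line 2: ['clean', 'ocean'] (min_width=11, slack=3)
Line 3: ['how', 'deep', 'was'] (min_width=12, slack=2)
Line 4: ['sound', 'dinosaur'] (min_width=14, slack=0)
Line 5: ['butter'] (min_width=6, slack=8)
Line 6: ['distance'] (min_width=8, slack=6)
Line 7: ['purple', 'do', 'and'] (min_width=13, slack=1)
Line 8: ['calendar', 'one'] (min_width=12, slack=2)
Line 9: ['six', 'cloud'] (min_width=9, slack=5)
Line 10: ['brown', 'a', 'silver'] (min_width=14, slack=0)
Line 11: ['fire', 'system'] (min_width=11, slack=3)
Line 12: ['play', 'and'] (min_width=8, slack=6)
Total lines: 12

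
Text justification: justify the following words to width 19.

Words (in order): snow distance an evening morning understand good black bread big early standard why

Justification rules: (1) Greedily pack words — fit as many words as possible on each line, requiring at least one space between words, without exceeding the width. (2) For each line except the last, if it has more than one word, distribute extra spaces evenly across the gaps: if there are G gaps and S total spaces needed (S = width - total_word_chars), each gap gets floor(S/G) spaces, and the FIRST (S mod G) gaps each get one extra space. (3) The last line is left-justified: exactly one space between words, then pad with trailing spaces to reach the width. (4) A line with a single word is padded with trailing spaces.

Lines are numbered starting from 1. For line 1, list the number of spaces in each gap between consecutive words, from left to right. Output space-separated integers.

Answer: 3 2

Derivation:
Line 1: ['snow', 'distance', 'an'] (min_width=16, slack=3)
Line 2: ['evening', 'morning'] (min_width=15, slack=4)
Line 3: ['understand', 'good'] (min_width=15, slack=4)
Line 4: ['black', 'bread', 'big'] (min_width=15, slack=4)
Line 5: ['early', 'standard', 'why'] (min_width=18, slack=1)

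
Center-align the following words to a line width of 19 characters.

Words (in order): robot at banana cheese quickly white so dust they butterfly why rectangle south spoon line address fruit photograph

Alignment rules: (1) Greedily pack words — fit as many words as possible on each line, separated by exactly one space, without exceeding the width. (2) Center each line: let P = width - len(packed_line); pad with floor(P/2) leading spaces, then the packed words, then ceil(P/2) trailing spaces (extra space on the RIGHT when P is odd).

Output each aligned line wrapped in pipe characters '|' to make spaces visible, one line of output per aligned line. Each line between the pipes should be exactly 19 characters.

Answer: |  robot at banana  |
|  cheese quickly   |
|white so dust they |
|   butterfly why   |
|  rectangle south  |
|spoon line address |
| fruit photograph  |

Derivation:
Line 1: ['robot', 'at', 'banana'] (min_width=15, slack=4)
Line 2: ['cheese', 'quickly'] (min_width=14, slack=5)
Line 3: ['white', 'so', 'dust', 'they'] (min_width=18, slack=1)
Line 4: ['butterfly', 'why'] (min_width=13, slack=6)
Line 5: ['rectangle', 'south'] (min_width=15, slack=4)
Line 6: ['spoon', 'line', 'address'] (min_width=18, slack=1)
Line 7: ['fruit', 'photograph'] (min_width=16, slack=3)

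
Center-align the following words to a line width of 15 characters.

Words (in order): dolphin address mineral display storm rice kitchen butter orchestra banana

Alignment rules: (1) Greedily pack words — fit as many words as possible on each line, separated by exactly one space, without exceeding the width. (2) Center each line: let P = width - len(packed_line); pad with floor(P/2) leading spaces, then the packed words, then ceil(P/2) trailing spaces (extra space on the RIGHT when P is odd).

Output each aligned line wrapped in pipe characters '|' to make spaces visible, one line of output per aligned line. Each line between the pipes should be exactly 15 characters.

Answer: |dolphin address|
|mineral display|
|  storm rice   |
|kitchen butter |
|   orchestra   |
|    banana     |

Derivation:
Line 1: ['dolphin', 'address'] (min_width=15, slack=0)
Line 2: ['mineral', 'display'] (min_width=15, slack=0)
Line 3: ['storm', 'rice'] (min_width=10, slack=5)
Line 4: ['kitchen', 'butter'] (min_width=14, slack=1)
Line 5: ['orchestra'] (min_width=9, slack=6)
Line 6: ['banana'] (min_width=6, slack=9)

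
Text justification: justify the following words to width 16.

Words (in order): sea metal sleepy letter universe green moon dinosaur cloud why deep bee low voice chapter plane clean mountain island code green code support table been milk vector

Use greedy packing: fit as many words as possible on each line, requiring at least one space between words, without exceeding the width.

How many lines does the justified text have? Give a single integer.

Answer: 11

Derivation:
Line 1: ['sea', 'metal', 'sleepy'] (min_width=16, slack=0)
Line 2: ['letter', 'universe'] (min_width=15, slack=1)
Line 3: ['green', 'moon'] (min_width=10, slack=6)
Line 4: ['dinosaur', 'cloud'] (min_width=14, slack=2)
Line 5: ['why', 'deep', 'bee', 'low'] (min_width=16, slack=0)
Line 6: ['voice', 'chapter'] (min_width=13, slack=3)
Line 7: ['plane', 'clean'] (min_width=11, slack=5)
Line 8: ['mountain', 'island'] (min_width=15, slack=1)
Line 9: ['code', 'green', 'code'] (min_width=15, slack=1)
Line 10: ['support', 'table'] (min_width=13, slack=3)
Line 11: ['been', 'milk', 'vector'] (min_width=16, slack=0)
Total lines: 11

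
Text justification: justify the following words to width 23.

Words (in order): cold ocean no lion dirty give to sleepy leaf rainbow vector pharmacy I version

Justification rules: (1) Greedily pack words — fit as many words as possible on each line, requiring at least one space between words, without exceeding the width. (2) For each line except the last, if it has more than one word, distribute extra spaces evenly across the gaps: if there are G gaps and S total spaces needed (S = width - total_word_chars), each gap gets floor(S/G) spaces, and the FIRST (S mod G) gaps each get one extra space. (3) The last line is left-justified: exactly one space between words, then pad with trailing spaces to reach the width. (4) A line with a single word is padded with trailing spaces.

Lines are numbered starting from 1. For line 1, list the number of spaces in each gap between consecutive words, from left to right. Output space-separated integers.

Answer: 3 3 2

Derivation:
Line 1: ['cold', 'ocean', 'no', 'lion'] (min_width=18, slack=5)
Line 2: ['dirty', 'give', 'to', 'sleepy'] (min_width=20, slack=3)
Line 3: ['leaf', 'rainbow', 'vector'] (min_width=19, slack=4)
Line 4: ['pharmacy', 'I', 'version'] (min_width=18, slack=5)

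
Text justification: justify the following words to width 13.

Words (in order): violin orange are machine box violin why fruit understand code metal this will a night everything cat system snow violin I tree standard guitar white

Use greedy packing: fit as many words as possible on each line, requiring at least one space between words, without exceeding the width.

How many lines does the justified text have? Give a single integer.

Line 1: ['violin', 'orange'] (min_width=13, slack=0)
Line 2: ['are', 'machine'] (min_width=11, slack=2)
Line 3: ['box', 'violin'] (min_width=10, slack=3)
Line 4: ['why', 'fruit'] (min_width=9, slack=4)
Line 5: ['understand'] (min_width=10, slack=3)
Line 6: ['code', 'metal'] (min_width=10, slack=3)
Line 7: ['this', 'will', 'a'] (min_width=11, slack=2)
Line 8: ['night'] (min_width=5, slack=8)
Line 9: ['everything'] (min_width=10, slack=3)
Line 10: ['cat', 'system'] (min_width=10, slack=3)
Line 11: ['snow', 'violin', 'I'] (min_width=13, slack=0)
Line 12: ['tree', 'standard'] (min_width=13, slack=0)
Line 13: ['guitar', 'white'] (min_width=12, slack=1)
Total lines: 13

Answer: 13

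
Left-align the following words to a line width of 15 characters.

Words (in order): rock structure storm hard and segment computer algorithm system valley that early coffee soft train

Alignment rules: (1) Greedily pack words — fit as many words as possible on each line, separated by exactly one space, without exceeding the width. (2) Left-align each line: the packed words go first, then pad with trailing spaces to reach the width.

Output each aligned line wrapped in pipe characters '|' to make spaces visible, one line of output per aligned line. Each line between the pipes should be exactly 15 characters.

Line 1: ['rock', 'structure'] (min_width=14, slack=1)
Line 2: ['storm', 'hard', 'and'] (min_width=14, slack=1)
Line 3: ['segment'] (min_width=7, slack=8)
Line 4: ['computer'] (min_width=8, slack=7)
Line 5: ['algorithm'] (min_width=9, slack=6)
Line 6: ['system', 'valley'] (min_width=13, slack=2)
Line 7: ['that', 'early'] (min_width=10, slack=5)
Line 8: ['coffee', 'soft'] (min_width=11, slack=4)
Line 9: ['train'] (min_width=5, slack=10)

Answer: |rock structure |
|storm hard and |
|segment        |
|computer       |
|algorithm      |
|system valley  |
|that early     |
|coffee soft    |
|train          |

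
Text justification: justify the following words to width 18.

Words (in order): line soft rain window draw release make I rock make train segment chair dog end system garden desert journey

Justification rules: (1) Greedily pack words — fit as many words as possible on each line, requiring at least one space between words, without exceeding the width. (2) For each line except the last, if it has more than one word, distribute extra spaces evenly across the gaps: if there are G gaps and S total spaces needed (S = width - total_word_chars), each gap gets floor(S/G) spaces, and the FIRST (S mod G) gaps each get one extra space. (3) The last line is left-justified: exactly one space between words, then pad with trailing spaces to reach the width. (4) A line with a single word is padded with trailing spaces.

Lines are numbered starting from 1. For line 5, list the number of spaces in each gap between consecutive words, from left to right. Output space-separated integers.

Answer: 2 1

Derivation:
Line 1: ['line', 'soft', 'rain'] (min_width=14, slack=4)
Line 2: ['window', 'draw'] (min_width=11, slack=7)
Line 3: ['release', 'make', 'I'] (min_width=14, slack=4)
Line 4: ['rock', 'make', 'train'] (min_width=15, slack=3)
Line 5: ['segment', 'chair', 'dog'] (min_width=17, slack=1)
Line 6: ['end', 'system', 'garden'] (min_width=17, slack=1)
Line 7: ['desert', 'journey'] (min_width=14, slack=4)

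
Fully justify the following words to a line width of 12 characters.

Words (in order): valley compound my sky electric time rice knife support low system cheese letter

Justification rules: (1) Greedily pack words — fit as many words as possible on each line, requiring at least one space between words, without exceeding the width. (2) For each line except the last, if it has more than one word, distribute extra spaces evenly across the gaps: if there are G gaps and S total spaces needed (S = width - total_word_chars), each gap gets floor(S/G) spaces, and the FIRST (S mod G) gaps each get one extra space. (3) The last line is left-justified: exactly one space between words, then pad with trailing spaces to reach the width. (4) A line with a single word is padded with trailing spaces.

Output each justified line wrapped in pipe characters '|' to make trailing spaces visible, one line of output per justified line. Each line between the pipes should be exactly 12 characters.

Line 1: ['valley'] (min_width=6, slack=6)
Line 2: ['compound', 'my'] (min_width=11, slack=1)
Line 3: ['sky', 'electric'] (min_width=12, slack=0)
Line 4: ['time', 'rice'] (min_width=9, slack=3)
Line 5: ['knife'] (min_width=5, slack=7)
Line 6: ['support', 'low'] (min_width=11, slack=1)
Line 7: ['system'] (min_width=6, slack=6)
Line 8: ['cheese'] (min_width=6, slack=6)
Line 9: ['letter'] (min_width=6, slack=6)

Answer: |valley      |
|compound  my|
|sky electric|
|time    rice|
|knife       |
|support  low|
|system      |
|cheese      |
|letter      |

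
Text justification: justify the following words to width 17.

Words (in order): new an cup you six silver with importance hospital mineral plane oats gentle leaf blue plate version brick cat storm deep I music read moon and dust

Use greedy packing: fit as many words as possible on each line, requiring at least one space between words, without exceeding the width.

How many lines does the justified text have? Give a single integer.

Line 1: ['new', 'an', 'cup', 'you'] (min_width=14, slack=3)
Line 2: ['six', 'silver', 'with'] (min_width=15, slack=2)
Line 3: ['importance'] (min_width=10, slack=7)
Line 4: ['hospital', 'mineral'] (min_width=16, slack=1)
Line 5: ['plane', 'oats', 'gentle'] (min_width=17, slack=0)
Line 6: ['leaf', 'blue', 'plate'] (min_width=15, slack=2)
Line 7: ['version', 'brick', 'cat'] (min_width=17, slack=0)
Line 8: ['storm', 'deep', 'I'] (min_width=12, slack=5)
Line 9: ['music', 'read', 'moon'] (min_width=15, slack=2)
Line 10: ['and', 'dust'] (min_width=8, slack=9)
Total lines: 10

Answer: 10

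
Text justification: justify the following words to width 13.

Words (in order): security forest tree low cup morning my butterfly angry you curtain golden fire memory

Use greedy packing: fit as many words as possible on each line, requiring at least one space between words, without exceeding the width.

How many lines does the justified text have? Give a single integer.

Answer: 9

Derivation:
Line 1: ['security'] (min_width=8, slack=5)
Line 2: ['forest', 'tree'] (min_width=11, slack=2)
Line 3: ['low', 'cup'] (min_width=7, slack=6)
Line 4: ['morning', 'my'] (min_width=10, slack=3)
Line 5: ['butterfly'] (min_width=9, slack=4)
Line 6: ['angry', 'you'] (min_width=9, slack=4)
Line 7: ['curtain'] (min_width=7, slack=6)
Line 8: ['golden', 'fire'] (min_width=11, slack=2)
Line 9: ['memory'] (min_width=6, slack=7)
Total lines: 9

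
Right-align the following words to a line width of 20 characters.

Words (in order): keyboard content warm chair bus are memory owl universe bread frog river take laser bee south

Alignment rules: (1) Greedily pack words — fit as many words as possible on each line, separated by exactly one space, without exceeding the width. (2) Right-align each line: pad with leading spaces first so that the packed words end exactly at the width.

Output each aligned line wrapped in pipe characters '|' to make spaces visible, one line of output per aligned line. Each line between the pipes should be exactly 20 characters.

Line 1: ['keyboard', 'content'] (min_width=16, slack=4)
Line 2: ['warm', 'chair', 'bus', 'are'] (min_width=18, slack=2)
Line 3: ['memory', 'owl', 'universe'] (min_width=19, slack=1)
Line 4: ['bread', 'frog', 'river'] (min_width=16, slack=4)
Line 5: ['take', 'laser', 'bee', 'south'] (min_width=20, slack=0)

Answer: |    keyboard content|
|  warm chair bus are|
| memory owl universe|
|    bread frog river|
|take laser bee south|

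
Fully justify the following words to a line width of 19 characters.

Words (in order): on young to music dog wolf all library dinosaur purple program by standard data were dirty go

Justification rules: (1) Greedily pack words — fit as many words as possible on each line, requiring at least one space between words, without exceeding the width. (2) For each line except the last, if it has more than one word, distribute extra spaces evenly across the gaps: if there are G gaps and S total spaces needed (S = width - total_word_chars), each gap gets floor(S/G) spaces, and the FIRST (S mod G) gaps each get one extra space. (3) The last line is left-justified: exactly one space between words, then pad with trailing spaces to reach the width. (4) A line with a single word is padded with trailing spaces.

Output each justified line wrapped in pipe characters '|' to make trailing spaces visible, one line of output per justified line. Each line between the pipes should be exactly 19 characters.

Line 1: ['on', 'young', 'to', 'music'] (min_width=17, slack=2)
Line 2: ['dog', 'wolf', 'all'] (min_width=12, slack=7)
Line 3: ['library', 'dinosaur'] (min_width=16, slack=3)
Line 4: ['purple', 'program', 'by'] (min_width=17, slack=2)
Line 5: ['standard', 'data', 'were'] (min_width=18, slack=1)
Line 6: ['dirty', 'go'] (min_width=8, slack=11)

Answer: |on  young  to music|
|dog     wolf    all|
|library    dinosaur|
|purple  program  by|
|standard  data were|
|dirty go           |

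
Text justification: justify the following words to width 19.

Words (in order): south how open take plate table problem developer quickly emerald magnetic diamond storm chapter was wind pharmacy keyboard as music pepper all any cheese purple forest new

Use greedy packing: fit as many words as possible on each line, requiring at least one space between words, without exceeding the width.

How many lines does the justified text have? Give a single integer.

Answer: 10

Derivation:
Line 1: ['south', 'how', 'open', 'take'] (min_width=19, slack=0)
Line 2: ['plate', 'table', 'problem'] (min_width=19, slack=0)
Line 3: ['developer', 'quickly'] (min_width=17, slack=2)
Line 4: ['emerald', 'magnetic'] (min_width=16, slack=3)
Line 5: ['diamond', 'storm'] (min_width=13, slack=6)
Line 6: ['chapter', 'was', 'wind'] (min_width=16, slack=3)
Line 7: ['pharmacy', 'keyboard'] (min_width=17, slack=2)
Line 8: ['as', 'music', 'pepper', 'all'] (min_width=19, slack=0)
Line 9: ['any', 'cheese', 'purple'] (min_width=17, slack=2)
Line 10: ['forest', 'new'] (min_width=10, slack=9)
Total lines: 10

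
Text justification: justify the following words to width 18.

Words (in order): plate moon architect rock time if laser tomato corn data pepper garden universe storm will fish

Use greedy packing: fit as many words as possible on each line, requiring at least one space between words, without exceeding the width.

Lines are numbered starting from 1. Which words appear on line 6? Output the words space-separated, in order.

Answer: universe storm

Derivation:
Line 1: ['plate', 'moon'] (min_width=10, slack=8)
Line 2: ['architect', 'rock'] (min_width=14, slack=4)
Line 3: ['time', 'if', 'laser'] (min_width=13, slack=5)
Line 4: ['tomato', 'corn', 'data'] (min_width=16, slack=2)
Line 5: ['pepper', 'garden'] (min_width=13, slack=5)
Line 6: ['universe', 'storm'] (min_width=14, slack=4)
Line 7: ['will', 'fish'] (min_width=9, slack=9)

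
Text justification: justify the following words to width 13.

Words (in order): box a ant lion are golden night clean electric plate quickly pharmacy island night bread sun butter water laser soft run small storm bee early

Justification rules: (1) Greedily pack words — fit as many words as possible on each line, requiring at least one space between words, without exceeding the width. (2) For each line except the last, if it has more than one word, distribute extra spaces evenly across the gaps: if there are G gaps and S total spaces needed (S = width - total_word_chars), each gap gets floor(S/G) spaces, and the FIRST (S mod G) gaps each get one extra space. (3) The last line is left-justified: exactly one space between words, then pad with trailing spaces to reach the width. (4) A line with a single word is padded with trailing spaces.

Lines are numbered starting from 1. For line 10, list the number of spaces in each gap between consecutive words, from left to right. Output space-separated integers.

Answer: 2

Derivation:
Line 1: ['box', 'a', 'ant'] (min_width=9, slack=4)
Line 2: ['lion', 'are'] (min_width=8, slack=5)
Line 3: ['golden', 'night'] (min_width=12, slack=1)
Line 4: ['clean'] (min_width=5, slack=8)
Line 5: ['electric'] (min_width=8, slack=5)
Line 6: ['plate', 'quickly'] (min_width=13, slack=0)
Line 7: ['pharmacy'] (min_width=8, slack=5)
Line 8: ['island', 'night'] (min_width=12, slack=1)
Line 9: ['bread', 'sun'] (min_width=9, slack=4)
Line 10: ['butter', 'water'] (min_width=12, slack=1)
Line 11: ['laser', 'soft'] (min_width=10, slack=3)
Line 12: ['run', 'small'] (min_width=9, slack=4)
Line 13: ['storm', 'bee'] (min_width=9, slack=4)
Line 14: ['early'] (min_width=5, slack=8)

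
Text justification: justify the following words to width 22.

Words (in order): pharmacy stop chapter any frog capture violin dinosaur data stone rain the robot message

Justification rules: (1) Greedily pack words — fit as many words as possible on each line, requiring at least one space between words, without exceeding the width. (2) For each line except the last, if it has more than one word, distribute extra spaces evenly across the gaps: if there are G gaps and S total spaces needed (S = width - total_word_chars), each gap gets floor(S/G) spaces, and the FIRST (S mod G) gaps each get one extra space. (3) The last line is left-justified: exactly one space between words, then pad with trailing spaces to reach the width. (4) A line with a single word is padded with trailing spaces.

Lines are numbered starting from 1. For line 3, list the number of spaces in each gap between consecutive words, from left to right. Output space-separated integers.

Answer: 2 2

Derivation:
Line 1: ['pharmacy', 'stop', 'chapter'] (min_width=21, slack=1)
Line 2: ['any', 'frog', 'capture'] (min_width=16, slack=6)
Line 3: ['violin', 'dinosaur', 'data'] (min_width=20, slack=2)
Line 4: ['stone', 'rain', 'the', 'robot'] (min_width=20, slack=2)
Line 5: ['message'] (min_width=7, slack=15)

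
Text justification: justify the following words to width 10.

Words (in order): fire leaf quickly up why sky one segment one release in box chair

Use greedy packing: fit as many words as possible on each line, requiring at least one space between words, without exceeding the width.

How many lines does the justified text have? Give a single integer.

Answer: 8

Derivation:
Line 1: ['fire', 'leaf'] (min_width=9, slack=1)
Line 2: ['quickly', 'up'] (min_width=10, slack=0)
Line 3: ['why', 'sky'] (min_width=7, slack=3)
Line 4: ['one'] (min_width=3, slack=7)
Line 5: ['segment'] (min_width=7, slack=3)
Line 6: ['one'] (min_width=3, slack=7)
Line 7: ['release', 'in'] (min_width=10, slack=0)
Line 8: ['box', 'chair'] (min_width=9, slack=1)
Total lines: 8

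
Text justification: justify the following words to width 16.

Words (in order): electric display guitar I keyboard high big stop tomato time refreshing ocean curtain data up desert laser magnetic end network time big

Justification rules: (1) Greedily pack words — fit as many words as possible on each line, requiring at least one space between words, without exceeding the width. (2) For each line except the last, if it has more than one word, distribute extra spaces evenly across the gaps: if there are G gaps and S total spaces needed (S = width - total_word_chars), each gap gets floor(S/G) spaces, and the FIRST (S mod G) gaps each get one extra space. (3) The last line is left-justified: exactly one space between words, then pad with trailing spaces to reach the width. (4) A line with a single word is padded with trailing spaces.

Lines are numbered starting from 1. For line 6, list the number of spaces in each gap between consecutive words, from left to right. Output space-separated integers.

Answer: 4

Derivation:
Line 1: ['electric', 'display'] (min_width=16, slack=0)
Line 2: ['guitar', 'I'] (min_width=8, slack=8)
Line 3: ['keyboard', 'high'] (min_width=13, slack=3)
Line 4: ['big', 'stop', 'tomato'] (min_width=15, slack=1)
Line 5: ['time', 'refreshing'] (min_width=15, slack=1)
Line 6: ['ocean', 'curtain'] (min_width=13, slack=3)
Line 7: ['data', 'up', 'desert'] (min_width=14, slack=2)
Line 8: ['laser', 'magnetic'] (min_width=14, slack=2)
Line 9: ['end', 'network', 'time'] (min_width=16, slack=0)
Line 10: ['big'] (min_width=3, slack=13)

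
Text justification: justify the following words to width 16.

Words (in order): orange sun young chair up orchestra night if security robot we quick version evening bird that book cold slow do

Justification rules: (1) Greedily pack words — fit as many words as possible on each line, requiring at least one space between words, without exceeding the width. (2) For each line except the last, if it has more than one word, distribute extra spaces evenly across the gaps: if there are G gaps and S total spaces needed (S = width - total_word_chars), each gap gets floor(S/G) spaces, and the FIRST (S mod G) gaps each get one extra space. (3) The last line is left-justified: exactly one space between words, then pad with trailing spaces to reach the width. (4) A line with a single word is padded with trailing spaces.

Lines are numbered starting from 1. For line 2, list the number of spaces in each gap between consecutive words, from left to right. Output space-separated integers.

Answer: 9

Derivation:
Line 1: ['orange', 'sun', 'young'] (min_width=16, slack=0)
Line 2: ['chair', 'up'] (min_width=8, slack=8)
Line 3: ['orchestra', 'night'] (min_width=15, slack=1)
Line 4: ['if', 'security'] (min_width=11, slack=5)
Line 5: ['robot', 'we', 'quick'] (min_width=14, slack=2)
Line 6: ['version', 'evening'] (min_width=15, slack=1)
Line 7: ['bird', 'that', 'book'] (min_width=14, slack=2)
Line 8: ['cold', 'slow', 'do'] (min_width=12, slack=4)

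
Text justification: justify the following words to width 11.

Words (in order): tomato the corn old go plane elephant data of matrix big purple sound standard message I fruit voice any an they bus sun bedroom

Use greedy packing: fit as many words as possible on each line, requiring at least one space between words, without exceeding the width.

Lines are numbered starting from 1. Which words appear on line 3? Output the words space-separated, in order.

Answer: plane

Derivation:
Line 1: ['tomato', 'the'] (min_width=10, slack=1)
Line 2: ['corn', 'old', 'go'] (min_width=11, slack=0)
Line 3: ['plane'] (min_width=5, slack=6)
Line 4: ['elephant'] (min_width=8, slack=3)
Line 5: ['data', 'of'] (min_width=7, slack=4)
Line 6: ['matrix', 'big'] (min_width=10, slack=1)
Line 7: ['purple'] (min_width=6, slack=5)
Line 8: ['sound'] (min_width=5, slack=6)
Line 9: ['standard'] (min_width=8, slack=3)
Line 10: ['message', 'I'] (min_width=9, slack=2)
Line 11: ['fruit', 'voice'] (min_width=11, slack=0)
Line 12: ['any', 'an', 'they'] (min_width=11, slack=0)
Line 13: ['bus', 'sun'] (min_width=7, slack=4)
Line 14: ['bedroom'] (min_width=7, slack=4)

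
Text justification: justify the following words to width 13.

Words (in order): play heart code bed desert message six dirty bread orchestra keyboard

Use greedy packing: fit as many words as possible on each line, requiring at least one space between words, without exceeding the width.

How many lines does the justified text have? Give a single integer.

Answer: 7

Derivation:
Line 1: ['play', 'heart'] (min_width=10, slack=3)
Line 2: ['code', 'bed'] (min_width=8, slack=5)
Line 3: ['desert'] (min_width=6, slack=7)
Line 4: ['message', 'six'] (min_width=11, slack=2)
Line 5: ['dirty', 'bread'] (min_width=11, slack=2)
Line 6: ['orchestra'] (min_width=9, slack=4)
Line 7: ['keyboard'] (min_width=8, slack=5)
Total lines: 7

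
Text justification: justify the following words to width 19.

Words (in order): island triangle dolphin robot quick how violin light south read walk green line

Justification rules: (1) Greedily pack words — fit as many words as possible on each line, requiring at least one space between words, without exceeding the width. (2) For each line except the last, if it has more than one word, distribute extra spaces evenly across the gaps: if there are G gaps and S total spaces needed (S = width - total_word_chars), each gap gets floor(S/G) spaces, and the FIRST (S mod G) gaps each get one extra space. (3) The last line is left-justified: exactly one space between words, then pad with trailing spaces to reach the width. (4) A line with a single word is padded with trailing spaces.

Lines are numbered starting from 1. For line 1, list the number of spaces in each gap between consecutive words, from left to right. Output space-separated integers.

Line 1: ['island', 'triangle'] (min_width=15, slack=4)
Line 2: ['dolphin', 'robot', 'quick'] (min_width=19, slack=0)
Line 3: ['how', 'violin', 'light'] (min_width=16, slack=3)
Line 4: ['south', 'read', 'walk'] (min_width=15, slack=4)
Line 5: ['green', 'line'] (min_width=10, slack=9)

Answer: 5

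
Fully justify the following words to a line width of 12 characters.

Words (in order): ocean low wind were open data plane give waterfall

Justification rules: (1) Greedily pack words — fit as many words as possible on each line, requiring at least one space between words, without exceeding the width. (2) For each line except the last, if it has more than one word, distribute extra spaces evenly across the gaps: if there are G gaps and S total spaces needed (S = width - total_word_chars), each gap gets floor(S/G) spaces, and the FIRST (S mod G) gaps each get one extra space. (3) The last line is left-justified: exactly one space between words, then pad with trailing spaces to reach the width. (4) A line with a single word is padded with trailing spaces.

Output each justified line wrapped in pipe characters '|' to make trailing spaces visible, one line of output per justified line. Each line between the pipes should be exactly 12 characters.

Line 1: ['ocean', 'low'] (min_width=9, slack=3)
Line 2: ['wind', 'were'] (min_width=9, slack=3)
Line 3: ['open', 'data'] (min_width=9, slack=3)
Line 4: ['plane', 'give'] (min_width=10, slack=2)
Line 5: ['waterfall'] (min_width=9, slack=3)

Answer: |ocean    low|
|wind    were|
|open    data|
|plane   give|
|waterfall   |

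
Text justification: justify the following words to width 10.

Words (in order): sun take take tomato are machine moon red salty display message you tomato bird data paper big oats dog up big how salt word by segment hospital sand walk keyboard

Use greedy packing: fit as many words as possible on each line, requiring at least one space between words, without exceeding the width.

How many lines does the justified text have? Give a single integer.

Line 1: ['sun', 'take'] (min_width=8, slack=2)
Line 2: ['take'] (min_width=4, slack=6)
Line 3: ['tomato', 'are'] (min_width=10, slack=0)
Line 4: ['machine'] (min_width=7, slack=3)
Line 5: ['moon', 'red'] (min_width=8, slack=2)
Line 6: ['salty'] (min_width=5, slack=5)
Line 7: ['display'] (min_width=7, slack=3)
Line 8: ['message'] (min_width=7, slack=3)
Line 9: ['you', 'tomato'] (min_width=10, slack=0)
Line 10: ['bird', 'data'] (min_width=9, slack=1)
Line 11: ['paper', 'big'] (min_width=9, slack=1)
Line 12: ['oats', 'dog'] (min_width=8, slack=2)
Line 13: ['up', 'big', 'how'] (min_width=10, slack=0)
Line 14: ['salt', 'word'] (min_width=9, slack=1)
Line 15: ['by', 'segment'] (min_width=10, slack=0)
Line 16: ['hospital'] (min_width=8, slack=2)
Line 17: ['sand', 'walk'] (min_width=9, slack=1)
Line 18: ['keyboard'] (min_width=8, slack=2)
Total lines: 18

Answer: 18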